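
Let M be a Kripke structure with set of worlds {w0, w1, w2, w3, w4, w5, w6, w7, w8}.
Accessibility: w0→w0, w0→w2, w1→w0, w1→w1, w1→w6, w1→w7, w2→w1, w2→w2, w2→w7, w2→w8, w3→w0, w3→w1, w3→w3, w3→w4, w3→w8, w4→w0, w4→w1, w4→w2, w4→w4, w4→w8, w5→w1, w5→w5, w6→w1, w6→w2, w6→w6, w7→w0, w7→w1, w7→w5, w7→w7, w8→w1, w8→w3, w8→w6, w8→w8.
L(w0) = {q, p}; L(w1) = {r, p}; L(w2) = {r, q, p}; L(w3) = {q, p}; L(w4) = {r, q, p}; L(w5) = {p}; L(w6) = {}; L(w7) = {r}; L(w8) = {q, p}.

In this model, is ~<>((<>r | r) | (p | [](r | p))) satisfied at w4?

No

Recall that []ψ holds at a world iff ψ holds at every accessible world, and <>ψ holds iff ψ holds at some accessible world.
At w4: <>((<>r | r) | (p | [](r | p))) is true, so ~<>((<>r | r) | (p | [](r | p))) is false.
  At w4: <>((<>r | r) | (p | [](r | p))) requires (<>r | r) | (p | [](r | p)) at some successor in {w0, w1, w2, w4, w8}.
    (<>r | r) | (p | [](r | p)) holds at w0, so <>((<>r | r) | (p | [](r | p))) is true at w4.
      At w0: <>r | r is true, p | [](r | p) is true, so (<>r | r) | (p | [](r | p)) is true.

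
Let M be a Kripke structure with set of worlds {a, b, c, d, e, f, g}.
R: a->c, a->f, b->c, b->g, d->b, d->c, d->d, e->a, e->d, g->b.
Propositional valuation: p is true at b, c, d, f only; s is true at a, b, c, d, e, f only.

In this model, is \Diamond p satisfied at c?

At c: no accessible worlds, so \Diamond p is false.

No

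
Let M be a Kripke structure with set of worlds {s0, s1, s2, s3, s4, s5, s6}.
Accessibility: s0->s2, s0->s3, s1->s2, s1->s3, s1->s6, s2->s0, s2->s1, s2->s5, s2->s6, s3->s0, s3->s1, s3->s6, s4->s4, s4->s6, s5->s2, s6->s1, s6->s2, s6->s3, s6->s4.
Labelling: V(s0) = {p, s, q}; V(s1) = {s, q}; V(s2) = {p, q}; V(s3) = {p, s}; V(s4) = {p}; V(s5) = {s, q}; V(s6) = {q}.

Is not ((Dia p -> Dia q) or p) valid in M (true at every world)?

No

Let φ = not ((Dia p -> Dia q) or p). Evaluate φ at each world:
  s0 (successors {s2, s3}): φ is false.
  s1 (successors {s2, s3, s6}): φ is false.
  s2 (successors {s0, s1, s5, s6}): φ is false.
  s3 (successors {s0, s1, s6}): φ is false.
  s4 (successors {s4, s6}): φ is false.
  s5 (successors {s2}): φ is false.
  s6 (successors {s1, s2, s3, s4}): φ is false.
Detail at s0 (counterexample):
  At s0: (Dia p -> Dia q) or p is true, so not ((Dia p -> Dia q) or p) is false.
    At s0: Dia p -> Dia q is true, p is true, so (Dia p -> Dia q) or p is true.
      At s0: Dia p is true, Dia q is true, so Dia p -> Dia q is true.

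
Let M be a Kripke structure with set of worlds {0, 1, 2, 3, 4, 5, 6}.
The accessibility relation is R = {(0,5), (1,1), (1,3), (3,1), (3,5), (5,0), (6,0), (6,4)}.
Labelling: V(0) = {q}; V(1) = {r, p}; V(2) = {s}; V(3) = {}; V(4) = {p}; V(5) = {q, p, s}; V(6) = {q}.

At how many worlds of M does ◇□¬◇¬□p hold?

Recall that □ψ holds at a world iff ψ holds at every accessible world, and ◇ψ holds iff ψ holds at some accessible world.
Let φ = ◇□¬◇¬□p. Evaluate φ at each world:
  0 (successors {5}): φ is false.
  1 (successors {1, 3}): φ is false.
  2 (successors ∅): φ is false.
  3 (successors {1, 5}): φ is false.
  4 (successors ∅): φ is false.
  5 (successors {0}): φ is true.
  6 (successors {0, 4}): φ is true.
For instance, at 0:
  At 0: ◇□¬◇¬□p requires □¬◇¬□p at some successor in {5}.
    At 5: □¬◇¬□p is false.
  So ◇□¬◇¬□p is false at 0.
Satisfying worlds: {5, 6}

2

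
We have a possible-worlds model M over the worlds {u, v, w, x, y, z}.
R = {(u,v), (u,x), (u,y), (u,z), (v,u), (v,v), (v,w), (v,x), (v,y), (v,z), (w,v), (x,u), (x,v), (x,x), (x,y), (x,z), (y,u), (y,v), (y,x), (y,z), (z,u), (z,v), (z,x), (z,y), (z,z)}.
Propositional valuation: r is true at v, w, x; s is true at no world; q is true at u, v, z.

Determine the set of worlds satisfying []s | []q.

Let φ = []s | []q. Evaluate φ at each world:
  u (successors {v, x, y, z}): φ is false.
  v (successors {u, v, w, x, y, z}): φ is false.
  w (successors {v}): φ is true.
  x (successors {u, v, x, y, z}): φ is false.
  y (successors {u, v, x, z}): φ is false.
  z (successors {u, v, x, y, z}): φ is false.
For instance, at v:
  At v: []s is false, []q is false, so []s | []q is false.
    At v: []s requires s at every successor {u, v, w, x, y, z}.
      s fails at u, so []s is false at v.
    At v: []q requires q at every successor {u, v, w, x, y, z}.
      q fails at w, so []q is false at v.
Satisfying worlds: {w}

w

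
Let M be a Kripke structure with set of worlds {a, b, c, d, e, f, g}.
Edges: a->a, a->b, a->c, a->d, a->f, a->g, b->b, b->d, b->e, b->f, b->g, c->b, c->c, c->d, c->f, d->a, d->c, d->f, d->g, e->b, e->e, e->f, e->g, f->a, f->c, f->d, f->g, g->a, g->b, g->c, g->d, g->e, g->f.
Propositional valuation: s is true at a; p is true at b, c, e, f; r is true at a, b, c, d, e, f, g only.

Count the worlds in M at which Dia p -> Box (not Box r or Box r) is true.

7

Recall that Box ψ holds at a world iff ψ holds at every accessible world, and Dia ψ holds iff ψ holds at some accessible world.
Let φ = Dia p -> Box (not Box r or Box r). Evaluate φ at each world:
  a (successors {a, b, c, d, f, g}): φ is true.
  b (successors {b, d, e, f, g}): φ is true.
  c (successors {b, c, d, f}): φ is true.
  d (successors {a, c, f, g}): φ is true.
  e (successors {b, e, f, g}): φ is true.
  f (successors {a, c, d, g}): φ is true.
  g (successors {a, b, c, d, e, f}): φ is true.
For instance, at c:
  At c: Dia p is true, Box (not Box r or Box r) is true, so Dia p -> Box (not Box r or Box r) is true.
    At c: Dia p requires p at some successor in {b, c, d, f}.
      p holds at b, so Dia p is true at c.
    At c: Box (not Box r or Box r) requires not Box r or Box r at every successor {b, c, d, f}.
      At b: not Box r or Box r is true.
      At c: not Box r or Box r is true.
      At d: not Box r or Box r is true.
      At f: not Box r or Box r is true.
    So Box (not Box r or Box r) is true at c.
Satisfying worlds: {a, b, c, d, e, f, g}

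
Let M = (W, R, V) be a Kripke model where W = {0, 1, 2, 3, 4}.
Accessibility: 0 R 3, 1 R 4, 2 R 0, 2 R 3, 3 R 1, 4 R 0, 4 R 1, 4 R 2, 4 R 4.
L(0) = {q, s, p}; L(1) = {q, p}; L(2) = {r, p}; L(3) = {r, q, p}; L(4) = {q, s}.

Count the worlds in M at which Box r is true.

Recall that Box ψ holds at a world iff ψ holds at every accessible world, and Dia ψ holds iff ψ holds at some accessible world.
Let φ = Box r. Evaluate φ at each world:
  0 (successors {3}): φ is true.
  1 (successors {4}): φ is false.
  2 (successors {0, 3}): φ is false.
  3 (successors {1}): φ is false.
  4 (successors {0, 1, 2, 4}): φ is false.
For instance, at 2:
  At 2: Box r requires r at every successor {0, 3}.
    r fails at 0, so Box r is false at 2.
Satisfying worlds: {0}

1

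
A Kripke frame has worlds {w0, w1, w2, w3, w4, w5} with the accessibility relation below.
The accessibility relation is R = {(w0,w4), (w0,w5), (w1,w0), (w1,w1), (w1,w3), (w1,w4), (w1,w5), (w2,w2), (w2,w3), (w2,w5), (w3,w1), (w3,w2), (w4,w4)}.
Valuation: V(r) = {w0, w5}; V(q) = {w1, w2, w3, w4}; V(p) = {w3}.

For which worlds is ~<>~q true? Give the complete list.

Let φ = ~<>~q. Evaluate φ at each world:
  w0 (successors {w4, w5}): φ is false.
  w1 (successors {w0, w1, w3, w4, w5}): φ is false.
  w2 (successors {w2, w3, w5}): φ is false.
  w3 (successors {w1, w2}): φ is true.
  w4 (successors {w4}): φ is true.
  w5 (successors ∅): φ is true.
For instance, at w0:
  At w0: <>~q is true, so ~<>~q is false.
    At w0: <>~q requires ~q at some successor in {w4, w5}.
      ~q holds at w5, so <>~q is true at w0.
Satisfying worlds: {w3, w4, w5}

w3, w4, w5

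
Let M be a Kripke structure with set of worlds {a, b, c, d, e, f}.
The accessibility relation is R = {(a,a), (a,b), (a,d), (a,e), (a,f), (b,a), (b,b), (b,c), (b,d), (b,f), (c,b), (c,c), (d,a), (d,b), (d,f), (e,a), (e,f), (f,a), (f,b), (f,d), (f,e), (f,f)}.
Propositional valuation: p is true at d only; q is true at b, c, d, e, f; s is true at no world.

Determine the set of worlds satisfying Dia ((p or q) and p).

Let φ = Dia ((p or q) and p). Evaluate φ at each world:
  a (successors {a, b, d, e, f}): φ is true.
  b (successors {a, b, c, d, f}): φ is true.
  c (successors {b, c}): φ is false.
  d (successors {a, b, f}): φ is false.
  e (successors {a, f}): φ is false.
  f (successors {a, b, d, e, f}): φ is true.
For instance, at c:
  At c: Dia ((p or q) and p) requires (p or q) and p at some successor in {b, c}.
    At b: (p or q) and p is false.
    At c: (p or q) and p is false.
  So Dia ((p or q) and p) is false at c.
Satisfying worlds: {a, b, f}

a, b, f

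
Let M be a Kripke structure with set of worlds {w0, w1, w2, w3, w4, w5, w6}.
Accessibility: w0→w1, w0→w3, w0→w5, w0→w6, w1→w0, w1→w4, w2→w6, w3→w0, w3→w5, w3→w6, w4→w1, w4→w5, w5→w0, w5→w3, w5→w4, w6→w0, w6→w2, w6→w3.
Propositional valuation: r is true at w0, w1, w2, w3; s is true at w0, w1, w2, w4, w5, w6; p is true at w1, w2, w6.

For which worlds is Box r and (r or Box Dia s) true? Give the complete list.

Let φ = Box r and (r or Box Dia s). Evaluate φ at each world:
  w0 (successors {w1, w3, w5, w6}): φ is false.
  w1 (successors {w0, w4}): φ is false.
  w2 (successors {w6}): φ is false.
  w3 (successors {w0, w5, w6}): φ is false.
  w4 (successors {w1, w5}): φ is false.
  w5 (successors {w0, w3, w4}): φ is false.
  w6 (successors {w0, w2, w3}): φ is true.
For instance, at w5:
  At w5: Box r is false, r or Box Dia s is true, so Box r and (r or Box Dia s) is false.
    At w5: Box r requires r at every successor {w0, w3, w4}.
      r fails at w4, so Box r is false at w5.
    At w5: r is false, Box Dia s is true, so r or Box Dia s is true.
      At w5: Box Dia s requires Dia s at every successor {w0, w3, w4}.
        At w0: Dia s is true.
        At w3: Dia s is true.
        At w4: Dia s is true.
      So Box Dia s is true at w5.
Satisfying worlds: {w6}

w6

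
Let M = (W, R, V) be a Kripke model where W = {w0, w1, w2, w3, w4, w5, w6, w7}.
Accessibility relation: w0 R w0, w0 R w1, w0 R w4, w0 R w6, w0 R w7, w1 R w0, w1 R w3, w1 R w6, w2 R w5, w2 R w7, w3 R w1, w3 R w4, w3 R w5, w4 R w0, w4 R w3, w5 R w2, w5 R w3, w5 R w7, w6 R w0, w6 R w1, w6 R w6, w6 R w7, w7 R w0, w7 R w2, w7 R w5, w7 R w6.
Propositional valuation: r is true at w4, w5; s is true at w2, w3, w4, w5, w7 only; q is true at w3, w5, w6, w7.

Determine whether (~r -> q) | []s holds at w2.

Yes

At w2: ~r -> q is false, []s is true, so (~r -> q) | []s is true.
  At w2: []s requires s at every successor {w5, w7}.
    At w5: s is true.
    At w7: s is true.
  So []s is true at w2.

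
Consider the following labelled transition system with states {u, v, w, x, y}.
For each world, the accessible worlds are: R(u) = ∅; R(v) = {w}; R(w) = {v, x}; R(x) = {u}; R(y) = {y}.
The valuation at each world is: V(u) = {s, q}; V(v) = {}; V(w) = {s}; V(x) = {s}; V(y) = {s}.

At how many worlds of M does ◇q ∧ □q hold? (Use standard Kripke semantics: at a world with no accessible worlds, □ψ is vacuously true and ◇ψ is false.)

1

Let φ = ◇q ∧ □q. Evaluate φ at each world:
  u (successors ∅): φ is false.
  v (successors {w}): φ is false.
  w (successors {v, x}): φ is false.
  x (successors {u}): φ is true.
  y (successors {y}): φ is false.
For instance, at y:
  At y: ◇q is false, □q is false, so ◇q ∧ □q is false.
    At y: ◇q requires q at some successor in {y}.
      At y: q is false.
    So ◇q is false at y.
    At y: □q requires q at every successor {y}.
      q fails at y, so □q is false at y.
Satisfying worlds: {x}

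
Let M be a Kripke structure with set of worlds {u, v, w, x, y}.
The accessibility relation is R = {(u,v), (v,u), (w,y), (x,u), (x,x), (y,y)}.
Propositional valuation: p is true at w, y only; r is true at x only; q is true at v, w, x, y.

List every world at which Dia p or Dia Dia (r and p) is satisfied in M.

Let φ = Dia p or Dia Dia (r and p). Evaluate φ at each world:
  u (successors {v}): φ is false.
  v (successors {u}): φ is false.
  w (successors {y}): φ is true.
  x (successors {u, x}): φ is false.
  y (successors {y}): φ is true.
For instance, at u:
  At u: Dia p is false, Dia Dia (r and p) is false, so Dia p or Dia Dia (r and p) is false.
    At u: Dia p requires p at some successor in {v}.
      At v: p is false.
    So Dia p is false at u.
    At u: Dia Dia (r and p) requires Dia (r and p) at some successor in {v}.
      At v: Dia (r and p) is false.
    So Dia Dia (r and p) is false at u.
Satisfying worlds: {w, y}

w, y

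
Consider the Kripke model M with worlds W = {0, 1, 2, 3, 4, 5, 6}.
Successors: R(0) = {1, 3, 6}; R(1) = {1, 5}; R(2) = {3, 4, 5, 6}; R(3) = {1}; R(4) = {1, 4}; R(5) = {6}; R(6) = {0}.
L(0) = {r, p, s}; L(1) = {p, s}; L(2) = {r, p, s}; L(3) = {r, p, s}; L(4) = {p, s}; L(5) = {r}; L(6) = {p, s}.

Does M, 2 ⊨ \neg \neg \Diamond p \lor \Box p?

Yes

Recall that \Box ψ holds at a world iff ψ holds at every accessible world, and \Diamond ψ holds iff ψ holds at some accessible world.
At 2: \neg \neg \Diamond p is true, \Box p is false, so \neg \neg \Diamond p \lor \Box p is true.
  At 2: \neg \Diamond p is false, so \neg \neg \Diamond p is true.
    At 2: \Diamond p is true, so \neg \Diamond p is false.
      At 2: \Diamond p requires p at some successor in {3, 4, 5, 6}.
        p holds at 3, so \Diamond p is true at 2.
  At 2: \Box p requires p at every successor {3, 4, 5, 6}.
    p fails at 5, so \Box p is false at 2.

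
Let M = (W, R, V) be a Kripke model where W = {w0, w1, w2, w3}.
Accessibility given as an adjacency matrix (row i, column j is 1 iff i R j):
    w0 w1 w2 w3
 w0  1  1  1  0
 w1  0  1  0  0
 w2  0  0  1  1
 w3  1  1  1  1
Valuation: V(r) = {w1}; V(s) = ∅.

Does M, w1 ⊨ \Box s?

Recall that \Box ψ holds at a world iff ψ holds at every accessible world, and \Diamond ψ holds iff ψ holds at some accessible world.
At w1: \Box s requires s at every successor {w1}.
  s fails at w1, so \Box s is false at w1.

No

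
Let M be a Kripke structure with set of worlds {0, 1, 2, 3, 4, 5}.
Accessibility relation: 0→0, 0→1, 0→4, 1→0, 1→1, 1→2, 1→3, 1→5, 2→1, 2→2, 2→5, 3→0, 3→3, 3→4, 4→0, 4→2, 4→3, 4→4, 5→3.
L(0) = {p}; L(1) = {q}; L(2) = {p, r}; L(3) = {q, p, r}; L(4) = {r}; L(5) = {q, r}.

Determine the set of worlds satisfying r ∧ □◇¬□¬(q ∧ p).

2, 3, 4, 5

Let φ = r ∧ □◇¬□¬(q ∧ p). Evaluate φ at each world:
  0 (successors {0, 1, 4}): φ is false.
  1 (successors {0, 1, 2, 3, 5}): φ is false.
  2 (successors {1, 2, 5}): φ is true.
  3 (successors {0, 3, 4}): φ is true.
  4 (successors {0, 2, 3, 4}): φ is true.
  5 (successors {3}): φ is true.
For instance, at 1:
  At 1: r is false, □◇¬□¬(q ∧ p) is true, so r ∧ □◇¬□¬(q ∧ p) is false.
    At 1: □◇¬□¬(q ∧ p) requires ◇¬□¬(q ∧ p) at every successor {0, 1, 2, 3, 5}.
      At 0: ◇¬□¬(q ∧ p) is true.
      At 1: ◇¬□¬(q ∧ p) is true.
      At 2: ◇¬□¬(q ∧ p) is true.
      At 3: ◇¬□¬(q ∧ p) is true.
      At 5: ◇¬□¬(q ∧ p) is true.
    So □◇¬□¬(q ∧ p) is true at 1.
Satisfying worlds: {2, 3, 4, 5}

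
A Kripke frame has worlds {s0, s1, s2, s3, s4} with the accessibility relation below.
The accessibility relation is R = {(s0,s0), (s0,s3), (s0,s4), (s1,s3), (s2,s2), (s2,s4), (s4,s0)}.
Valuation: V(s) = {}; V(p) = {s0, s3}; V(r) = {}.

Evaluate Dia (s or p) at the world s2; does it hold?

No

At s2: Dia (s or p) requires s or p at some successor in {s2, s4}.
  At s2: s or p is false.
  At s4: s or p is false.
So Dia (s or p) is false at s2.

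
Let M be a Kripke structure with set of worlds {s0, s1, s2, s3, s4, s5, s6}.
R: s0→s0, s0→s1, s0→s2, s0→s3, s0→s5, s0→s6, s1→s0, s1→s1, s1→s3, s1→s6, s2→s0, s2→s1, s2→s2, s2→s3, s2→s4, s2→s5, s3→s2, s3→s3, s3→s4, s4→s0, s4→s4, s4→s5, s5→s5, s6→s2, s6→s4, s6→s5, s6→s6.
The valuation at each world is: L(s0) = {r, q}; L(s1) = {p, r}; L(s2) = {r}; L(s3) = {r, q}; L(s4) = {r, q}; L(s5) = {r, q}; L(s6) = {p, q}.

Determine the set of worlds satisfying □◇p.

none

Let φ = □◇p. Evaluate φ at each world:
  s0 (successors {s0, s1, s2, s3, s5, s6}): φ is false.
  s1 (successors {s0, s1, s3, s6}): φ is false.
  s2 (successors {s0, s1, s2, s3, s4, s5}): φ is false.
  s3 (successors {s2, s3, s4}): φ is false.
  s4 (successors {s0, s4, s5}): φ is false.
  s5 (successors {s5}): φ is false.
  s6 (successors {s2, s4, s5, s6}): φ is false.
For instance, at s3:
  At s3: □◇p requires ◇p at every successor {s2, s3, s4}.
    ◇p fails at s3, so □◇p is false at s3.
      At s3: ◇p requires p at some successor in {s2, s3, s4}.
        At s2: p is false.
        At s3: p is false.
        At s4: p is false.
      So ◇p is false at s3.
Satisfying worlds: none.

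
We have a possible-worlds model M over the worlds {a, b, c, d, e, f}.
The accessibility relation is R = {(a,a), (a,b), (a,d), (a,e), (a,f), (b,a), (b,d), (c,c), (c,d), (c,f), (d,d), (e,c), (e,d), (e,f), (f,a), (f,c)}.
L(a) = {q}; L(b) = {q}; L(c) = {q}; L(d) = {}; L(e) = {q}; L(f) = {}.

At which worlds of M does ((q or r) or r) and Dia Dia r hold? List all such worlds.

Let φ = ((q or r) or r) and Dia Dia r. Evaluate φ at each world:
  a (successors {a, b, d, e, f}): φ is false.
  b (successors {a, d}): φ is false.
  c (successors {c, d, f}): φ is false.
  d (successors {d}): φ is false.
  e (successors {c, d, f}): φ is false.
  f (successors {a, c}): φ is false.
For instance, at f:
  At f: (q or r) or r is false, Dia Dia r is false, so ((q or r) or r) and Dia Dia r is false.
    At f: Dia Dia r requires Dia r at some successor in {a, c}.
      At a: Dia r is false.
      At c: Dia r is false.
    So Dia Dia r is false at f.
Satisfying worlds: none.

none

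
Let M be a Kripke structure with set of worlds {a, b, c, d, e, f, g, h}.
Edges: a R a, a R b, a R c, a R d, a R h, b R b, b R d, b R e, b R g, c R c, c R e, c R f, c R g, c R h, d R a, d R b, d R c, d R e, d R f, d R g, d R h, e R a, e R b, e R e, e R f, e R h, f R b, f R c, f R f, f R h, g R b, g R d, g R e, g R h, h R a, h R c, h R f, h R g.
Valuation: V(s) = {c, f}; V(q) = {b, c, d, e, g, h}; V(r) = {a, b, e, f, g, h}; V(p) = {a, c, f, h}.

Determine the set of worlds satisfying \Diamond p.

a, c, d, e, f, g, h

Let φ = \Diamond p. Evaluate φ at each world:
  a (successors {a, b, c, d, h}): φ is true.
  b (successors {b, d, e, g}): φ is false.
  c (successors {c, e, f, g, h}): φ is true.
  d (successors {a, b, c, e, f, g, h}): φ is true.
  e (successors {a, b, e, f, h}): φ is true.
  f (successors {b, c, f, h}): φ is true.
  g (successors {b, d, e, h}): φ is true.
  h (successors {a, c, f, g}): φ is true.
For instance, at a:
  At a: \Diamond p requires p at some successor in {a, b, c, d, h}.
    p holds at a, so \Diamond p is true at a.
Satisfying worlds: {a, c, d, e, f, g, h}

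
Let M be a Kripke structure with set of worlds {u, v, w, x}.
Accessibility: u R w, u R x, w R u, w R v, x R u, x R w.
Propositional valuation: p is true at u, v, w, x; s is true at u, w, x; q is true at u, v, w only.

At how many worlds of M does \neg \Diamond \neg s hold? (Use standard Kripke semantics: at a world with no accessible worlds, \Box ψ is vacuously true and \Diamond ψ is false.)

3

Let φ = \neg \Diamond \neg s. Evaluate φ at each world:
  u (successors {w, x}): φ is true.
  v (successors ∅): φ is true.
  w (successors {u, v}): φ is false.
  x (successors {u, w}): φ is true.
For instance, at u:
  At u: \Diamond \neg s is false, so \neg \Diamond \neg s is true.
    At u: \Diamond \neg s requires \neg s at some successor in {w, x}.
      At w: \neg s is false.
      At x: \neg s is false.
    So \Diamond \neg s is false at u.
Satisfying worlds: {u, v, x}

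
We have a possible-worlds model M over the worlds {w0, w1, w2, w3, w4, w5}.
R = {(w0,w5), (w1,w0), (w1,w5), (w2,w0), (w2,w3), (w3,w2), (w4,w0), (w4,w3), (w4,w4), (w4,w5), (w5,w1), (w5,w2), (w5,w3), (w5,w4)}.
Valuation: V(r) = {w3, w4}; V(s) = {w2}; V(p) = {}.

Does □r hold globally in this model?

No

Let φ = □r. Evaluate φ at each world:
  w0 (successors {w5}): φ is false.
  w1 (successors {w0, w5}): φ is false.
  w2 (successors {w0, w3}): φ is false.
  w3 (successors {w2}): φ is false.
  w4 (successors {w0, w3, w4, w5}): φ is false.
  w5 (successors {w1, w2, w3, w4}): φ is false.
Detail at w0 (counterexample):
  At w0: □r requires r at every successor {w5}.
    r fails at w5, so □r is false at w0.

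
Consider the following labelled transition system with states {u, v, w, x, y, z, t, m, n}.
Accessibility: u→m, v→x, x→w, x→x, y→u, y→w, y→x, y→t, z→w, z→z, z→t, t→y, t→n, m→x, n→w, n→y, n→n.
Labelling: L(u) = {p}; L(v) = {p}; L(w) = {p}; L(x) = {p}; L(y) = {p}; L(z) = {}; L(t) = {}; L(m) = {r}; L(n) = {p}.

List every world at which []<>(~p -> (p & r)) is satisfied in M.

u, v, w, t, m

Let φ = []<>(~p -> (p & r)). Evaluate φ at each world:
  u (successors {m}): φ is true.
  v (successors {x}): φ is true.
  w (successors ∅): φ is true.
  x (successors {w, x}): φ is false.
  y (successors {u, w, x, t}): φ is false.
  z (successors {w, z, t}): φ is false.
  t (successors {y, n}): φ is true.
  m (successors {x}): φ is true.
  n (successors {w, y, n}): φ is false.
For instance, at z:
  At z: []<>(~p -> (p & r)) requires <>(~p -> (p & r)) at every successor {w, z, t}.
    <>(~p -> (p & r)) fails at w, so []<>(~p -> (p & r)) is false at z.
      At w: no accessible worlds, so <>(~p -> (p & r)) is false.
Satisfying worlds: {u, v, w, t, m}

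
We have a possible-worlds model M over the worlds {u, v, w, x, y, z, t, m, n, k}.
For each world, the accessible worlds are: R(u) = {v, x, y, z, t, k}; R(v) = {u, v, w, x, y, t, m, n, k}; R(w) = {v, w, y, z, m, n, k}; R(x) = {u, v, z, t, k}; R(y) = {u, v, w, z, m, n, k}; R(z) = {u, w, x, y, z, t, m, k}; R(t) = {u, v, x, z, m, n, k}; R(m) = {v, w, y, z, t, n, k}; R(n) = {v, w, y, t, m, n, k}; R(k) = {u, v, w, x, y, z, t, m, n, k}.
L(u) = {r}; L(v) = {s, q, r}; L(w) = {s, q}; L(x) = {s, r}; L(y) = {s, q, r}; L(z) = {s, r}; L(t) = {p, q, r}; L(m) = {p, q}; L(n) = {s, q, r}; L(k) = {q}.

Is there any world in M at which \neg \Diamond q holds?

No

Let φ = \neg \Diamond q. Evaluate φ at each world:
  u (successors {v, x, y, z, t, k}): φ is false.
  v (successors {u, v, w, x, y, t, m, n, k}): φ is false.
  w (successors {v, w, y, z, m, n, k}): φ is false.
  x (successors {u, v, z, t, k}): φ is false.
  y (successors {u, v, w, z, m, n, k}): φ is false.
  z (successors {u, w, x, y, z, t, m, k}): φ is false.
  t (successors {u, v, x, z, m, n, k}): φ is false.
  m (successors {v, w, y, z, t, n, k}): φ is false.
  n (successors {v, w, y, t, m, n, k}): φ is false.
  k (successors {u, v, w, x, y, z, t, m, n, k}): φ is false.
For instance, at n:
  At n: \Diamond q is true, so \neg \Diamond q is false.
    At n: \Diamond q requires q at some successor in {v, w, y, t, m, n, k}.
      q holds at v, so \Diamond q is true at n.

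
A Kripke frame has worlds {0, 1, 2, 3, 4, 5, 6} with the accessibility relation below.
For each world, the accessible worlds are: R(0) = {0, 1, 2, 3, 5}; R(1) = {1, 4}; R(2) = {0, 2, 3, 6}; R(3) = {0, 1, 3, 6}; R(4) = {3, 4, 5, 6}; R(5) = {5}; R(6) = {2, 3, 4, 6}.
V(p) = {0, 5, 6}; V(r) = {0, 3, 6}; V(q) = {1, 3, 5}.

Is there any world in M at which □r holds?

Recall that □ψ holds at a world iff ψ holds at every accessible world, and ◇ψ holds iff ψ holds at some accessible world.
Let φ = □r. Evaluate φ at each world:
  0 (successors {0, 1, 2, 3, 5}): φ is false.
  1 (successors {1, 4}): φ is false.
  2 (successors {0, 2, 3, 6}): φ is false.
  3 (successors {0, 1, 3, 6}): φ is false.
  4 (successors {3, 4, 5, 6}): φ is false.
  5 (successors {5}): φ is false.
  6 (successors {2, 3, 4, 6}): φ is false.
For instance, at 4:
  At 4: □r requires r at every successor {3, 4, 5, 6}.
    r fails at 4, so □r is false at 4.

No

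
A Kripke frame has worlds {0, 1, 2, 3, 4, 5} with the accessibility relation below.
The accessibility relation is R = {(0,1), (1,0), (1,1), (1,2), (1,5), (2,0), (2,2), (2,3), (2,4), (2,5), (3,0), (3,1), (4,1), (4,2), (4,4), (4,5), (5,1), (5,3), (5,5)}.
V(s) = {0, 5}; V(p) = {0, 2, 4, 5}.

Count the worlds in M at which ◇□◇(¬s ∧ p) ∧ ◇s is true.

Let φ = ◇□◇(¬s ∧ p) ∧ ◇s. Evaluate φ at each world:
  0 (successors {1}): φ is false.
  1 (successors {0, 1, 2, 5}): φ is true.
  2 (successors {0, 2, 3, 4, 5}): φ is true.
  3 (successors {0, 1}): φ is true.
  4 (successors {1, 2, 4, 5}): φ is false.
  5 (successors {1, 3, 5}): φ is false.
For instance, at 5:
  At 5: ◇□◇(¬s ∧ p) is false, ◇s is true, so ◇□◇(¬s ∧ p) ∧ ◇s is false.
    At 5: ◇□◇(¬s ∧ p) requires □◇(¬s ∧ p) at some successor in {1, 3, 5}.
      At 1: □◇(¬s ∧ p) is false.
      At 3: □◇(¬s ∧ p) is false.
      At 5: □◇(¬s ∧ p) is false.
    So ◇□◇(¬s ∧ p) is false at 5.
    At 5: ◇s requires s at some successor in {1, 3, 5}.
      s holds at 5, so ◇s is true at 5.
Satisfying worlds: {1, 2, 3}

3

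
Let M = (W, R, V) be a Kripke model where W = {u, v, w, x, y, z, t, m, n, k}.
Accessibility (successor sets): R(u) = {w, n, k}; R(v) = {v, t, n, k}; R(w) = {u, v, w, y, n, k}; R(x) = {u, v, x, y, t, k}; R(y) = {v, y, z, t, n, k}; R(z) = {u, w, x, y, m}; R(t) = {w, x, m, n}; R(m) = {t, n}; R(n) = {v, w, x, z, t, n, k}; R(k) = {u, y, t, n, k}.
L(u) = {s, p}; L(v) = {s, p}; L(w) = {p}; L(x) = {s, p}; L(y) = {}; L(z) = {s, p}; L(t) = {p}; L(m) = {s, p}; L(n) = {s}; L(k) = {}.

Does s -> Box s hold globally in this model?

No

Recall that Box ψ holds at a world iff ψ holds at every accessible world, and Dia ψ holds iff ψ holds at some accessible world.
Let φ = s -> Box s. Evaluate φ at each world:
  u (successors {w, n, k}): φ is false.
  v (successors {v, t, n, k}): φ is false.
  w (successors {u, v, w, y, n, k}): φ is true.
  x (successors {u, v, x, y, t, k}): φ is false.
  y (successors {v, y, z, t, n, k}): φ is true.
  z (successors {u, w, x, y, m}): φ is false.
  t (successors {w, x, m, n}): φ is true.
  m (successors {t, n}): φ is false.
  n (successors {v, w, x, z, t, n, k}): φ is false.
  k (successors {u, y, t, n, k}): φ is true.
Detail at u (counterexample):
  At u: s is true, Box s is false, so s -> Box s is false.
    At u: Box s requires s at every successor {w, n, k}.
      s fails at w, so Box s is false at u.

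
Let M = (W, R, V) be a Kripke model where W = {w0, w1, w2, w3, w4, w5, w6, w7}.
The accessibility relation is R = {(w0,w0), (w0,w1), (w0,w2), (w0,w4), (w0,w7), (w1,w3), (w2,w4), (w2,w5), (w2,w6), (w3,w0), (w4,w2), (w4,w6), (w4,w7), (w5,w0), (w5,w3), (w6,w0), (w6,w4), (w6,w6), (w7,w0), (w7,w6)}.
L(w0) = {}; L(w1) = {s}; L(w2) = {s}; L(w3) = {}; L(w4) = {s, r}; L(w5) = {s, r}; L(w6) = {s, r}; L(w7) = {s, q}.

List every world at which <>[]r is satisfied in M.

Let φ = <>[]r. Evaluate φ at each world:
  w0 (successors {w0, w1, w2, w4, w7}): φ is true.
  w1 (successors {w3}): φ is false.
  w2 (successors {w4, w5, w6}): φ is false.
  w3 (successors {w0}): φ is false.
  w4 (successors {w2, w6, w7}): φ is true.
  w5 (successors {w0, w3}): φ is false.
  w6 (successors {w0, w4, w6}): φ is false.
  w7 (successors {w0, w6}): φ is false.
For instance, at w6:
  At w6: <>[]r requires []r at some successor in {w0, w4, w6}.
    At w0: []r is false.
    At w4: []r is false.
    At w6: []r is false.
  So <>[]r is false at w6.
Satisfying worlds: {w0, w4}

w0, w4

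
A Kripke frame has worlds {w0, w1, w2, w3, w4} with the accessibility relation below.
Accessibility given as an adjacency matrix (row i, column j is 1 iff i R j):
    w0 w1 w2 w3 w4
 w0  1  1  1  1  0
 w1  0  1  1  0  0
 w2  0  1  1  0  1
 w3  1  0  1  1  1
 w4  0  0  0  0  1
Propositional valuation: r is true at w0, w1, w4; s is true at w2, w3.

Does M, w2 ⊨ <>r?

At w2: <>r requires r at some successor in {w1, w2, w4}.
  r holds at w1, so <>r is true at w2.

Yes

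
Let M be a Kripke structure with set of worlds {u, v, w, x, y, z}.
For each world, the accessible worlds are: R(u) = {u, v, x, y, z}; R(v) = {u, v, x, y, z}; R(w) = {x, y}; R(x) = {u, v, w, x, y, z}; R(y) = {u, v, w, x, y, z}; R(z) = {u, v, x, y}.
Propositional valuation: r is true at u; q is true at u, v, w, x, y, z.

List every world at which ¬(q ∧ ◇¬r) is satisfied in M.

none

Recall that ◇ψ holds at a world iff ψ holds at some accessible world.
Let φ = ¬(q ∧ ◇¬r). Evaluate φ at each world:
  u (successors {u, v, x, y, z}): φ is false.
  v (successors {u, v, x, y, z}): φ is false.
  w (successors {x, y}): φ is false.
  x (successors {u, v, w, x, y, z}): φ is false.
  y (successors {u, v, w, x, y, z}): φ is false.
  z (successors {u, v, x, y}): φ is false.
For instance, at z:
  At z: q ∧ ◇¬r is true, so ¬(q ∧ ◇¬r) is false.
    At z: q is true, ◇¬r is true, so q ∧ ◇¬r is true.
      At z: ◇¬r requires ¬r at some successor in {u, v, x, y}.
        ¬r holds at v, so ◇¬r is true at z.
Satisfying worlds: none.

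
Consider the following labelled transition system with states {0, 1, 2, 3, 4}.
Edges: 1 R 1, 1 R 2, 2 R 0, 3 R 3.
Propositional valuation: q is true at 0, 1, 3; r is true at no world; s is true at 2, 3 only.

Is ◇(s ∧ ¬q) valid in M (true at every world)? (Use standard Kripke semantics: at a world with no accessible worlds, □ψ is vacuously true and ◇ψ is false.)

Recall that ◇ψ holds at a world iff ψ holds at some accessible world.
Let φ = ◇(s ∧ ¬q). Evaluate φ at each world:
  0 (successors ∅): φ is false.
  1 (successors {1, 2}): φ is true.
  2 (successors {0}): φ is false.
  3 (successors {3}): φ is false.
  4 (successors ∅): φ is false.
Detail at 0 (counterexample):
  At 0: no accessible worlds, so ◇(s ∧ ¬q) is false.

No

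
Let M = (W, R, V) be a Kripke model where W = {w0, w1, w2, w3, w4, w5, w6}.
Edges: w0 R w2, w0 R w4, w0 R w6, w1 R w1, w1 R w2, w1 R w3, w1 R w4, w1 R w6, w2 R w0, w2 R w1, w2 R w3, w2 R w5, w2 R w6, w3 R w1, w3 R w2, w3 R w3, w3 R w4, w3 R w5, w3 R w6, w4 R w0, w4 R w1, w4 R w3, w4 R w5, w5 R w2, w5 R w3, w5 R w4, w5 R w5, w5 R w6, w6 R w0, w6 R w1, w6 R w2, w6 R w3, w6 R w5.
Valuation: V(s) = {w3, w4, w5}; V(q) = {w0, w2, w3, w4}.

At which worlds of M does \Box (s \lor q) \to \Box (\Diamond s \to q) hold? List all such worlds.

w0, w1, w2, w3, w4, w5, w6

Let φ = \Box (s \lor q) \to \Box (\Diamond s \to q). Evaluate φ at each world:
  w0 (successors {w2, w4, w6}): φ is true.
  w1 (successors {w1, w2, w3, w4, w6}): φ is true.
  w2 (successors {w0, w1, w3, w5, w6}): φ is true.
  w3 (successors {w1, w2, w3, w4, w5, w6}): φ is true.
  w4 (successors {w0, w1, w3, w5}): φ is true.
  w5 (successors {w2, w3, w4, w5, w6}): φ is true.
  w6 (successors {w0, w1, w2, w3, w5}): φ is true.
For instance, at w3:
  At w3: \Box (s \lor q) is false, \Box (\Diamond s \to q) is false, so \Box (s \lor q) \to \Box (\Diamond s \to q) is true.
    At w3: \Box (s \lor q) requires s \lor q at every successor {w1, w2, w3, w4, w5, w6}.
      s \lor q fails at w1, so \Box (s \lor q) is false at w3.
    At w3: \Box (\Diamond s \to q) requires \Diamond s \to q at every successor {w1, w2, w3, w4, w5, w6}.
      \Diamond s \to q fails at w1, so \Box (\Diamond s \to q) is false at w3.
Satisfying worlds: {w0, w1, w2, w3, w4, w5, w6}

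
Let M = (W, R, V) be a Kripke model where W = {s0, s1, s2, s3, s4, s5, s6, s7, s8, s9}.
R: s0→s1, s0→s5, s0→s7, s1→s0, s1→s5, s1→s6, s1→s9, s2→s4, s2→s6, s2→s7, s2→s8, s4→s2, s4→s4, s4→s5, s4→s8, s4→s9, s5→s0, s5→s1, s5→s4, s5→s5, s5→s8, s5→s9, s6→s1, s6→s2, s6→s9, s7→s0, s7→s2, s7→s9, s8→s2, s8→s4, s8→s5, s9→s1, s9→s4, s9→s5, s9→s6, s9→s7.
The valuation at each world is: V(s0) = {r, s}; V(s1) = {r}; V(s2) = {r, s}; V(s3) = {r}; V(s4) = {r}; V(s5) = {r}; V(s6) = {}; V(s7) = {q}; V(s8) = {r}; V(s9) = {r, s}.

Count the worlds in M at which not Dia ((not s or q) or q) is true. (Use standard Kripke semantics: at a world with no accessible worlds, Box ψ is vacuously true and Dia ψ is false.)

Recall that Dia ψ holds at a world iff ψ holds at some accessible world.
Let φ = not Dia ((not s or q) or q). Evaluate φ at each world:
  s0 (successors {s1, s5, s7}): φ is false.
  s1 (successors {s0, s5, s6, s9}): φ is false.
  s2 (successors {s4, s6, s7, s8}): φ is false.
  s3 (successors ∅): φ is true.
  s4 (successors {s2, s4, s5, s8, s9}): φ is false.
  s5 (successors {s0, s1, s4, s5, s8, s9}): φ is false.
  s6 (successors {s1, s2, s9}): φ is false.
  s7 (successors {s0, s2, s9}): φ is true.
  s8 (successors {s2, s4, s5}): φ is false.
  s9 (successors {s1, s4, s5, s6, s7}): φ is false.
For instance, at s7:
  At s7: Dia ((not s or q) or q) is false, so not Dia ((not s or q) or q) is true.
    At s7: Dia ((not s or q) or q) requires (not s or q) or q at some successor in {s0, s2, s9}.
      At s0: (not s or q) or q is false.
      At s2: (not s or q) or q is false.
      At s9: (not s or q) or q is false.
    So Dia ((not s or q) or q) is false at s7.
Satisfying worlds: {s3, s7}

2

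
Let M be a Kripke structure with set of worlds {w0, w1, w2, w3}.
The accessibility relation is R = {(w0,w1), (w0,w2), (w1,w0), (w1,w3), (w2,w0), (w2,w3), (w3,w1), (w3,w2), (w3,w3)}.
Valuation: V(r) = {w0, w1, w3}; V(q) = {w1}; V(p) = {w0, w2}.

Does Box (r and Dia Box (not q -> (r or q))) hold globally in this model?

Let φ = Box (r and Dia Box (not q -> (r or q))). Evaluate φ at each world:
  w0 (successors {w1, w2}): φ is false.
  w1 (successors {w0, w3}): φ is true.
  w2 (successors {w0, w3}): φ is true.
  w3 (successors {w1, w2, w3}): φ is false.
Detail at w0 (counterexample):
  At w0: Box (r and Dia Box (not q -> (r or q))) requires r and Dia Box (not q -> (r or q)) at every successor {w1, w2}.
    r and Dia Box (not q -> (r or q)) fails at w1, so Box (r and Dia Box (not q -> (r or q))) is false at w0.
      At w1: r is true, Dia Box (not q -> (r or q)) is false, so r and Dia Box (not q -> (r or q)) is false.

No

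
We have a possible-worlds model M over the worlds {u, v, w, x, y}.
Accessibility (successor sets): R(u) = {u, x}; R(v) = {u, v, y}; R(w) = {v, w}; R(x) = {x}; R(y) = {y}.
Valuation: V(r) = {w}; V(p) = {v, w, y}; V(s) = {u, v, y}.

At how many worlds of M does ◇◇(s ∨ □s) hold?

4

Recall that □ψ holds at a world iff ψ holds at every accessible world, and ◇ψ holds iff ψ holds at some accessible world.
Let φ = ◇◇(s ∨ □s). Evaluate φ at each world:
  u (successors {u, x}): φ is true.
  v (successors {u, v, y}): φ is true.
  w (successors {v, w}): φ is true.
  x (successors {x}): φ is false.
  y (successors {y}): φ is true.
For instance, at y:
  At y: ◇◇(s ∨ □s) requires ◇(s ∨ □s) at some successor in {y}.
    ◇(s ∨ □s) holds at y, so ◇◇(s ∨ □s) is true at y.
      At y: ◇(s ∨ □s) requires s ∨ □s at some successor in {y}.
        s ∨ □s holds at y, so ◇(s ∨ □s) is true at y.
Satisfying worlds: {u, v, w, y}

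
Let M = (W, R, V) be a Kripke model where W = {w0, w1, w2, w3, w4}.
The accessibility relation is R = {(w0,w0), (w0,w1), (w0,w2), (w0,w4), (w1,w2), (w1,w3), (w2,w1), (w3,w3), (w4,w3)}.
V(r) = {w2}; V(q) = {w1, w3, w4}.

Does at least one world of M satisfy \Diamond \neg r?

Let φ = \Diamond \neg r. Evaluate φ at each world:
  w0 (successors {w0, w1, w2, w4}): φ is true.
  w1 (successors {w2, w3}): φ is true.
  w2 (successors {w1}): φ is true.
  w3 (successors {w3}): φ is true.
  w4 (successors {w3}): φ is true.
Detail at w0 (witness):
  At w0: \Diamond \neg r requires \neg r at some successor in {w0, w1, w2, w4}.
    \neg r holds at w0, so \Diamond \neg r is true at w0.

Yes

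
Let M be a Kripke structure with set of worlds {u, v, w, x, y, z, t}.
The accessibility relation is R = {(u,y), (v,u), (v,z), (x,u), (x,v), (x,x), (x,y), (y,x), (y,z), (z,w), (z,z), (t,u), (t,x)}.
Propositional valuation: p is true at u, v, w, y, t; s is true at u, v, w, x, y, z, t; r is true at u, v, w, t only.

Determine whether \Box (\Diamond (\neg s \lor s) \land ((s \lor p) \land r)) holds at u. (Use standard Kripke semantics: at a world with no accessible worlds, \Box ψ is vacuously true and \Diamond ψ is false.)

Recall that \Box ψ holds at a world iff ψ holds at every accessible world, and \Diamond ψ holds iff ψ holds at some accessible world.
At u: \Box (\Diamond (\neg s \lor s) \land ((s \lor p) \land r)) requires \Diamond (\neg s \lor s) \land ((s \lor p) \land r) at every successor {y}.
  \Diamond (\neg s \lor s) \land ((s \lor p) \land r) fails at y, so \Box (\Diamond (\neg s \lor s) \land ((s \lor p) \land r)) is false at u.
    At y: \Diamond (\neg s \lor s) is true, (s \lor p) \land r is false, so \Diamond (\neg s \lor s) \land ((s \lor p) \land r) is false.
      At y: \Diamond (\neg s \lor s) requires \neg s \lor s at some successor in {x, z}.
        \neg s \lor s holds at x, so \Diamond (\neg s \lor s) is true at y.

No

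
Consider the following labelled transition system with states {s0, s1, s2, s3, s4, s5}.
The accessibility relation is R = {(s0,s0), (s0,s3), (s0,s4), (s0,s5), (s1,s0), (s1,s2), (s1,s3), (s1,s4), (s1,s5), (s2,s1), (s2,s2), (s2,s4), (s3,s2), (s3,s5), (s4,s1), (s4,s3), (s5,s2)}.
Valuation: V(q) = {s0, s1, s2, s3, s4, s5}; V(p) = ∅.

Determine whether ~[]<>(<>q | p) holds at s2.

No

At s2: []<>(<>q | p) is true, so ~[]<>(<>q | p) is false.
  At s2: []<>(<>q | p) requires <>(<>q | p) at every successor {s1, s2, s4}.
      At s1: <>(<>q | p) requires <>q | p at some successor in {s0, s2, s3, s4, s5}.
        <>q | p holds at s0, so <>(<>q | p) is true at s1.
      At s2: <>(<>q | p) requires <>q | p at some successor in {s1, s2, s4}.
        <>q | p holds at s1, so <>(<>q | p) is true at s2.
      At s4: <>(<>q | p) requires <>q | p at some successor in {s1, s3}.
        <>q | p holds at s1, so <>(<>q | p) is true at s4.
  So []<>(<>q | p) is true at s2.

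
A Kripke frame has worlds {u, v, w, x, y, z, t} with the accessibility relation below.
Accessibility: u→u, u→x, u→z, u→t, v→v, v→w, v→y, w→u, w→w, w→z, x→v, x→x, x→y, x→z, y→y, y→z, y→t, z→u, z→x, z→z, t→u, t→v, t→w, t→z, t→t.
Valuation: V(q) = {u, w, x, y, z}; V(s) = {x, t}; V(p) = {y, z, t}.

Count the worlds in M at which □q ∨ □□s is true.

Let φ = □q ∨ □□s. Evaluate φ at each world:
  u (successors {u, x, z, t}): φ is false.
  v (successors {v, w, y}): φ is false.
  w (successors {u, w, z}): φ is true.
  x (successors {v, x, y, z}): φ is false.
  y (successors {y, z, t}): φ is false.
  z (successors {u, x, z}): φ is true.
  t (successors {u, v, w, z, t}): φ is false.
For instance, at v:
  At v: □q is false, □□s is false, so □q ∨ □□s is false.
    At v: □q requires q at every successor {v, w, y}.
      q fails at v, so □q is false at v.
    At v: □□s requires □s at every successor {v, w, y}.
      □s fails at v, so □□s is false at v.
Satisfying worlds: {w, z}

2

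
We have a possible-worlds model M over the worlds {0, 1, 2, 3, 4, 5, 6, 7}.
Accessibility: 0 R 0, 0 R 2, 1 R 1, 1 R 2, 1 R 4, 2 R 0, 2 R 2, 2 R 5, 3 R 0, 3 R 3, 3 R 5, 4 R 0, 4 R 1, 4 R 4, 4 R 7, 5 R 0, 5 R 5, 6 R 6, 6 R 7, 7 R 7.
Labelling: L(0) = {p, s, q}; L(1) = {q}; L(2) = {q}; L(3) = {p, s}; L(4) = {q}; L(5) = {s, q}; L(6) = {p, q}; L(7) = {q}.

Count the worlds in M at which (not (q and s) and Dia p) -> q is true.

Recall that Dia ψ holds at a world iff ψ holds at some accessible world.
Let φ = (not (q and s) and Dia p) -> q. Evaluate φ at each world:
  0 (successors {0, 2}): φ is true.
  1 (successors {1, 2, 4}): φ is true.
  2 (successors {0, 2, 5}): φ is true.
  3 (successors {0, 3, 5}): φ is false.
  4 (successors {0, 1, 4, 7}): φ is true.
  5 (successors {0, 5}): φ is true.
  6 (successors {6, 7}): φ is true.
  7 (successors {7}): φ is true.
For instance, at 1:
  At 1: not (q and s) and Dia p is false, q is true, so (not (q and s) and Dia p) -> q is true.
    At 1: not (q and s) is true, Dia p is false, so not (q and s) and Dia p is false.
      At 1: Dia p requires p at some successor in {1, 2, 4}.
        At 1: p is false.
        At 2: p is false.
        At 4: p is false.
      So Dia p is false at 1.
Satisfying worlds: {0, 1, 2, 4, 5, 6, 7}

7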